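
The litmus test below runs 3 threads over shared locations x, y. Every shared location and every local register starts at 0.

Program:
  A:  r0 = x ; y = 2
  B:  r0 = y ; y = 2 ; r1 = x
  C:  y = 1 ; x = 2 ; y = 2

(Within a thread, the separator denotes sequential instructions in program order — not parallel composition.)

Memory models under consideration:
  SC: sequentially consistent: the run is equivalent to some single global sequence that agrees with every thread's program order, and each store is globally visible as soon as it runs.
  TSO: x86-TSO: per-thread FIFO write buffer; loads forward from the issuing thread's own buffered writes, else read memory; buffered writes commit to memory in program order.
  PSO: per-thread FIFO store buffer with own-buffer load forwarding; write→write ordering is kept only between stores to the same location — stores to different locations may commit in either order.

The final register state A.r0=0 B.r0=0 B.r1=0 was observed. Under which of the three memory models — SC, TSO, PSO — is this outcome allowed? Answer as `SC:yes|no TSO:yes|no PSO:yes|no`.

SC:yes TSO:yes PSO:yes

outcome vector order: (A.r0,B.r0,B.r1)
under SC → <0 0 0> <0 0 2> <0 1 0> <0 1 2> <0 2 0> <0 2 2> <2 0 0> <2 0 2> <2 1 0> <2 1 2> <2 2 2>
under TSO → <0 0 0> <0 0 2> <0 1 0> <0 1 2> <0 2 0> <0 2 2> <2 0 0> <2 0 2> <2 1 0> <2 1 2> <2 2 2>
under PSO → <0 0 0> <0 0 2> <0 1 0> <0 1 2> <0 2 0> <0 2 2> <2 0 0> <2 0 2> <2 1 0> <2 1 2> <2 2 0> <2 2 2>
target <0 0 0> ∈ {SC,TSO,PSO}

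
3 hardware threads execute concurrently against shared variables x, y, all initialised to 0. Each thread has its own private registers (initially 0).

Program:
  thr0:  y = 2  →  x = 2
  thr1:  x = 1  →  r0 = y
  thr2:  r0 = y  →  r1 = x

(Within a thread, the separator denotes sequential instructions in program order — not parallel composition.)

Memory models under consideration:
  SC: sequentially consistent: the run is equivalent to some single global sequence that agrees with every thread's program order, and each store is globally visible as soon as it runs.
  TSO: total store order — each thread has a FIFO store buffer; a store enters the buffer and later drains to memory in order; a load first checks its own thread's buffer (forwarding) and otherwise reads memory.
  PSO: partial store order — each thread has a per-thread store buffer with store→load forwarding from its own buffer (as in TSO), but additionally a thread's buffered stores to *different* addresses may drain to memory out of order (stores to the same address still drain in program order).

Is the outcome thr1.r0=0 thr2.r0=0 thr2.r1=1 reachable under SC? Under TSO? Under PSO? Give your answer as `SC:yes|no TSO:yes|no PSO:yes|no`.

SC:yes TSO:yes PSO:yes

outcome vector order: (thr1.r0,thr2.r0,thr2.r1)
SC: 11 outcomes — {0/0/0 0/0/1 0/0/2 0/2/1 0/2/2 2/0/0 2/0/1 2/0/2 2/2/0 2/2/1 2/2/2}
TSO: 12 outcomes — {0/0/0 0/0/1 0/0/2 0/2/0 0/2/1 0/2/2 2/0/0 2/0/1 2/0/2 2/2/0 2/2/1 2/2/2}
PSO: 12 outcomes — {0/0/0 0/0/1 0/0/2 0/2/0 0/2/1 0/2/2 2/0/0 2/0/1 2/0/2 2/2/0 2/2/1 2/2/2}
target 0/0/1 ∈ {SC,TSO,PSO}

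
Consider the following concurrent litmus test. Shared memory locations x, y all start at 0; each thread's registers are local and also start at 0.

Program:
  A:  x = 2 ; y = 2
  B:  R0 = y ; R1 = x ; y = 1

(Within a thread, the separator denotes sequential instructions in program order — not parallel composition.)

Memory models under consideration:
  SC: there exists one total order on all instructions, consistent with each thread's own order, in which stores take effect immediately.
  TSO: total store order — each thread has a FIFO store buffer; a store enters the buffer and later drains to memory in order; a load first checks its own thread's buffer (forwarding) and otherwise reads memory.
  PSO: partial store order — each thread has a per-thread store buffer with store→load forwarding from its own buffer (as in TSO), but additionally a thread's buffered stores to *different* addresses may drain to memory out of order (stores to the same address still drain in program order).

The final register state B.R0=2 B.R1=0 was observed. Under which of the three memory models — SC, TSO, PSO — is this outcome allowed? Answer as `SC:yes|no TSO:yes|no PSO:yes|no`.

outcome vector order: (B.R0,B.R1)
SC: 3 outcomes — {00, 02, 22}
TSO: 3 outcomes — {00, 02, 22}
PSO: 4 outcomes — {00, 02, 20, 22}
target 20 ∈ {PSO}

SC:no TSO:no PSO:yes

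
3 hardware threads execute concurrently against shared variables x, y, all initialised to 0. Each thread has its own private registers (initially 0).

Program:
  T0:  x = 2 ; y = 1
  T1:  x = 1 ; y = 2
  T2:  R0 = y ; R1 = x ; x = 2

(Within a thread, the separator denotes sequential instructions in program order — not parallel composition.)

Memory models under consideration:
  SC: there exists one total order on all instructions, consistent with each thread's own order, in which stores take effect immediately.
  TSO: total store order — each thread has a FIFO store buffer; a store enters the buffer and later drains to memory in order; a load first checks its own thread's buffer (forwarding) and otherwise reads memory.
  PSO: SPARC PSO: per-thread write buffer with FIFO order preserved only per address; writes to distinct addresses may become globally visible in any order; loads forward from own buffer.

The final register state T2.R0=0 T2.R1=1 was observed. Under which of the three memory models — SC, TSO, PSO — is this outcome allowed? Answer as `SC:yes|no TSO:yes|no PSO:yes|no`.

outcome vector order: (T2.R0,T2.R1)
SC (7): (0,0); (0,1); (0,2); (1,1); (1,2); (2,1); (2,2)
TSO (7): (0,0); (0,1); (0,2); (1,1); (1,2); (2,1); (2,2)
PSO (9): (0,0); (0,1); (0,2); (1,0); (1,1); (1,2); (2,0); (2,1); (2,2)
target (0,1) ∈ {SC,TSO,PSO}

SC:yes TSO:yes PSO:yes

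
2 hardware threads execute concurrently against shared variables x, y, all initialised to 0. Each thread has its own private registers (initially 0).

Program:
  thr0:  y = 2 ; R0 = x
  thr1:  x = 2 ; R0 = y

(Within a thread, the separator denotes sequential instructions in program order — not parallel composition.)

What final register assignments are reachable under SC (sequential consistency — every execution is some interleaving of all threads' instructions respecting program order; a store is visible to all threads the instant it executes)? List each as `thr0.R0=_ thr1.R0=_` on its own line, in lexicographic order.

thr0.R0=0 thr1.R0=2
thr0.R0=2 thr1.R0=0
thr0.R0=2 thr1.R0=2

outcome vector order: (thr0.R0,thr1.R0)
|SC outcomes| = 3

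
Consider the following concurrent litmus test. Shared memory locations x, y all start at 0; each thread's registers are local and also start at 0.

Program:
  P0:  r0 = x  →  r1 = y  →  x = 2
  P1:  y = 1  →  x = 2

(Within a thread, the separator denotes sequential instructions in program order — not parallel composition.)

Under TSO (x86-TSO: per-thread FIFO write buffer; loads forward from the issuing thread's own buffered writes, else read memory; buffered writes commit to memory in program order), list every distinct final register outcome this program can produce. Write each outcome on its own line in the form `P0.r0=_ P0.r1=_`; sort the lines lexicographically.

P0.r0=0 P0.r1=0
P0.r0=0 P0.r1=1
P0.r0=2 P0.r1=1

outcome vector order: (P0.r0,P0.r1)
|TSO outcomes| = 3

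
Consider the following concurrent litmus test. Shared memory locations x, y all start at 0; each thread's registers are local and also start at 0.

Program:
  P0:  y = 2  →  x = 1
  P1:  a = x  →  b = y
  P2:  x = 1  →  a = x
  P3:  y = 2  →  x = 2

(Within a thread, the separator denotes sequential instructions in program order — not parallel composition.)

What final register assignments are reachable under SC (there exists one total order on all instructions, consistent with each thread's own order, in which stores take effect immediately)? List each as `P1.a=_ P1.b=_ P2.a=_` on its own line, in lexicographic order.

outcome vector order: (P1.a,P1.b,P2.a)
|SC outcomes| = 10

P1.a=0 P1.b=0 P2.a=1
P1.a=0 P1.b=0 P2.a=2
P1.a=0 P1.b=2 P2.a=1
P1.a=0 P1.b=2 P2.a=2
P1.a=1 P1.b=0 P2.a=1
P1.a=1 P1.b=0 P2.a=2
P1.a=1 P1.b=2 P2.a=1
P1.a=1 P1.b=2 P2.a=2
P1.a=2 P1.b=2 P2.a=1
P1.a=2 P1.b=2 P2.a=2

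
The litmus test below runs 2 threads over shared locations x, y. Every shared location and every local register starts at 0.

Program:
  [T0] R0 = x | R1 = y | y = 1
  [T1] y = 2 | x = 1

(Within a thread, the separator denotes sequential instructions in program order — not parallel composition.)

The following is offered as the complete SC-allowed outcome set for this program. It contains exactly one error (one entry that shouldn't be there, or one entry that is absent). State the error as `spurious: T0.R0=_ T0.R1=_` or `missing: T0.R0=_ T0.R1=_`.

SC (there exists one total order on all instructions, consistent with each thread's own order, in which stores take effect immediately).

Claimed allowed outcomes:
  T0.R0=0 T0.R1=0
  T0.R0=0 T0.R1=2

outcome vector order: (T0.R0,T0.R1)
SC (3): 0/0, 0/2, 1/2
SC∖claimed = {1/2}

missing: T0.R0=1 T0.R1=2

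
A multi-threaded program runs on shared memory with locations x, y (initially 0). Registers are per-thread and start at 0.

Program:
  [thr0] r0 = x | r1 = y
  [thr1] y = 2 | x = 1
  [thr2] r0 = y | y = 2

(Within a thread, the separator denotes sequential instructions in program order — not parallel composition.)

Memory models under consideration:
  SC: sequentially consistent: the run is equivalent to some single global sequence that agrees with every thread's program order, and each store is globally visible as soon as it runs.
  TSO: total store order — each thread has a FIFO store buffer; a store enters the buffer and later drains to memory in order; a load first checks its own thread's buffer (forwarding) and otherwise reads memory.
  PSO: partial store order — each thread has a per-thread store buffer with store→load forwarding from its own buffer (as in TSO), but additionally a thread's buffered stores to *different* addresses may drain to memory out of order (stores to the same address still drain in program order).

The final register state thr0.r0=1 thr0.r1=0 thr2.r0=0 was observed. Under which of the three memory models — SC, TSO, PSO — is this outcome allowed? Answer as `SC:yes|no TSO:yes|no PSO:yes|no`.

SC:no TSO:no PSO:yes

outcome vector order: (thr0.r0,thr0.r1,thr2.r0)
[SC] allowed = {<0 0 0>, <0 0 2>, <0 2 0>, <0 2 2>, <1 2 0>, <1 2 2>}
[TSO] allowed = {<0 0 0>, <0 0 2>, <0 2 0>, <0 2 2>, <1 2 0>, <1 2 2>}
[PSO] allowed = {<0 0 0>, <0 0 2>, <0 2 0>, <0 2 2>, <1 0 0>, <1 0 2>, <1 2 0>, <1 2 2>}
target <1 0 0> ∈ {PSO}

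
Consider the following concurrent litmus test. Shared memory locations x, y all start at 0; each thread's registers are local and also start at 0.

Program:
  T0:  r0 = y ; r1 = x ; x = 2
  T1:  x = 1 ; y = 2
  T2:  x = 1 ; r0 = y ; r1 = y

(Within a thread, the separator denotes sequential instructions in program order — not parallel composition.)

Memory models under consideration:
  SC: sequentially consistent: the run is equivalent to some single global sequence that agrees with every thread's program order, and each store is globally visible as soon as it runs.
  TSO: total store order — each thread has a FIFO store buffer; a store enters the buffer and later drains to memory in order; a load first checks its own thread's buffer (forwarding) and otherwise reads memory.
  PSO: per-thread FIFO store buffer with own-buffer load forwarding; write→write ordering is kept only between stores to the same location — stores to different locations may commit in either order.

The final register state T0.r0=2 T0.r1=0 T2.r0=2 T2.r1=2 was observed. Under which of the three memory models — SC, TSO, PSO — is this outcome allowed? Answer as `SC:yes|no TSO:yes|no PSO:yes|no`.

SC:no TSO:no PSO:yes

outcome vector order: (T0.r0,T0.r1,T2.r0,T2.r1)
SC: 9 outcomes — {0/0/0/0 0/0/0/2 0/0/2/2 0/1/0/0 0/1/0/2 0/1/2/2 2/1/0/0 2/1/0/2 2/1/2/2}
TSO: 9 outcomes — {0/0/0/0 0/0/0/2 0/0/2/2 0/1/0/0 0/1/0/2 0/1/2/2 2/1/0/0 2/1/0/2 2/1/2/2}
PSO: 12 outcomes — {0/0/0/0 0/0/0/2 0/0/2/2 0/1/0/0 0/1/0/2 0/1/2/2 2/0/0/0 2/0/0/2 2/0/2/2 2/1/0/0 2/1/0/2 2/1/2/2}
target 2/0/2/2 ∈ {PSO}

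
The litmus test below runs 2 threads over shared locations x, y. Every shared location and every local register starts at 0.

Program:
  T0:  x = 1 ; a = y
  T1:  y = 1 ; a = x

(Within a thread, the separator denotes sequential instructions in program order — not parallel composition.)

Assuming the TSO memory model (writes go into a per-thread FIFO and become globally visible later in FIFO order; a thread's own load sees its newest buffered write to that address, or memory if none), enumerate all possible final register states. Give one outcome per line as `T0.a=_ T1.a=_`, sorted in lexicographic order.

T0.a=0 T1.a=0
T0.a=0 T1.a=1
T0.a=1 T1.a=0
T0.a=1 T1.a=1

outcome vector order: (T0.a,T1.a)
|TSO outcomes| = 4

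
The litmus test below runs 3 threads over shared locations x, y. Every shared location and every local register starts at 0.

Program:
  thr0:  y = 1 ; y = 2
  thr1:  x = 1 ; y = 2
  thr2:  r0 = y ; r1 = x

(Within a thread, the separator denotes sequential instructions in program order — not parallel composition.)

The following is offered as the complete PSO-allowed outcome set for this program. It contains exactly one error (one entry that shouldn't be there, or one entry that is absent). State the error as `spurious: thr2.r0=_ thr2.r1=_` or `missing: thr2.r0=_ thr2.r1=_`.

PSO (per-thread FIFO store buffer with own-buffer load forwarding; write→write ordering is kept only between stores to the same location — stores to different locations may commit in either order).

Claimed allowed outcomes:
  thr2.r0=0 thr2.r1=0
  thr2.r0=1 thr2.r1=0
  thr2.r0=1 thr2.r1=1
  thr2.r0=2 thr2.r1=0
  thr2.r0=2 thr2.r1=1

missing: thr2.r0=0 thr2.r1=1

outcome vector order: (thr2.r0,thr2.r1)
PSO (6): 00, 01, 10, 11, 20, 21
PSO∖claimed = {01}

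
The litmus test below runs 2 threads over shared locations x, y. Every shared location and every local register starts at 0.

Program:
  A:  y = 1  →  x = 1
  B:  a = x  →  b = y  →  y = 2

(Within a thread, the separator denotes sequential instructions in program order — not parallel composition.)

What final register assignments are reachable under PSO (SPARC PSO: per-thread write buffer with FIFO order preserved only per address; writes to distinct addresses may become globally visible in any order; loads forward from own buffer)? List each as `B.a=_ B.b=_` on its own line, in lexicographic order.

outcome vector order: (B.a,B.b)
|PSO outcomes| = 4

B.a=0 B.b=0
B.a=0 B.b=1
B.a=1 B.b=0
B.a=1 B.b=1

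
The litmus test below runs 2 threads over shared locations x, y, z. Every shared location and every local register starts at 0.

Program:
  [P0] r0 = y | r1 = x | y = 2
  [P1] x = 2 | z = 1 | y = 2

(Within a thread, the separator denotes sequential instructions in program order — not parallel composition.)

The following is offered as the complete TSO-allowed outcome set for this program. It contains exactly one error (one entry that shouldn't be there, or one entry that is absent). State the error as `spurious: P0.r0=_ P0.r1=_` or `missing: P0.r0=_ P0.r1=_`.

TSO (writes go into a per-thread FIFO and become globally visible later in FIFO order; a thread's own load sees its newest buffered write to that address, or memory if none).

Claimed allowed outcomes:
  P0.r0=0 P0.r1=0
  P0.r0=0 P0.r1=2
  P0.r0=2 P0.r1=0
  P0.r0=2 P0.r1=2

spurious: P0.r0=2 P0.r1=0

outcome vector order: (P0.r0,P0.r1)
under TSO → 0/0, 0/2, 2/2
claimed∖TSO = {2/0}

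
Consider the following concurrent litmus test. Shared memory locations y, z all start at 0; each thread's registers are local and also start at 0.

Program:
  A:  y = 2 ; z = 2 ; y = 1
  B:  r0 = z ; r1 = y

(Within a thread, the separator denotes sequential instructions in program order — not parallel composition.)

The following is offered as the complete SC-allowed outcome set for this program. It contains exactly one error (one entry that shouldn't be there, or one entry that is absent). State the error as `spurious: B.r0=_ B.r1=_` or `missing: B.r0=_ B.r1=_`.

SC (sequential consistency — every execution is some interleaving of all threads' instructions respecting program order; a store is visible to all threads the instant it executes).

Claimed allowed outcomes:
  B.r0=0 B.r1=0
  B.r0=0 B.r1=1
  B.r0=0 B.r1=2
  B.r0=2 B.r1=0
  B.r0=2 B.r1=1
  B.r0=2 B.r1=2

spurious: B.r0=2 B.r1=0

outcome vector order: (B.r0,B.r1)
under SC → 00, 01, 02, 21, 22
claimed∖SC = {20}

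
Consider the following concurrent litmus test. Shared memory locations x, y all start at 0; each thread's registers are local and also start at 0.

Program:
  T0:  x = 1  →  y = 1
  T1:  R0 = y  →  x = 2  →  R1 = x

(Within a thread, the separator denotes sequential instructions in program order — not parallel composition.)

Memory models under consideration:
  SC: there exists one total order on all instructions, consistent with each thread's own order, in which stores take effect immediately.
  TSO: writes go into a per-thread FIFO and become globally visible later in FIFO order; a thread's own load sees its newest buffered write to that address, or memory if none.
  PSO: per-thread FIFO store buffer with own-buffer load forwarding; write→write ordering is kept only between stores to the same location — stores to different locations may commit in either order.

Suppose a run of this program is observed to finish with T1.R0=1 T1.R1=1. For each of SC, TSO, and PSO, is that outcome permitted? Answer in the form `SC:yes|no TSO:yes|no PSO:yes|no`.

SC:no TSO:no PSO:yes

outcome vector order: (T1.R0,T1.R1)
[SC] allowed = {(0,1) (0,2) (1,2)}
[TSO] allowed = {(0,1) (0,2) (1,2)}
[PSO] allowed = {(0,1) (0,2) (1,1) (1,2)}
target (1,1) ∈ {PSO}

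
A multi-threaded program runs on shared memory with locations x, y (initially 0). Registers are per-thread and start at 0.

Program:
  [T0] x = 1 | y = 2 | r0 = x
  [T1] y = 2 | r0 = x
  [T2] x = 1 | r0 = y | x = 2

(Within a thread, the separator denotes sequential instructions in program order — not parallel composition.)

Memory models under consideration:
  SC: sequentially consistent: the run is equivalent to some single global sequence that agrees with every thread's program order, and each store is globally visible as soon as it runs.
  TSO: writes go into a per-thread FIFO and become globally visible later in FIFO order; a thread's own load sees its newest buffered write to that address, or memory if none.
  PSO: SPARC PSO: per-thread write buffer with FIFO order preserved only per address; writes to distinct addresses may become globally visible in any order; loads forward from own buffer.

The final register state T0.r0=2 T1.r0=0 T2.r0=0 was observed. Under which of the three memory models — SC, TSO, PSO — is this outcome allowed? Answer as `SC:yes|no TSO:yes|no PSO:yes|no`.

outcome vector order: (T0.r0,T1.r0,T2.r0)
SC: 10 outcomes — {1/0/2 1/1/0 1/1/2 1/2/0 1/2/2 2/0/2 2/1/0 2/1/2 2/2/0 2/2/2}
TSO: 12 outcomes — {1/0/0 1/0/2 1/1/0 1/1/2 1/2/0 1/2/2 2/0/0 2/0/2 2/1/0 2/1/2 2/2/0 2/2/2}
PSO: 12 outcomes — {1/0/0 1/0/2 1/1/0 1/1/2 1/2/0 1/2/2 2/0/0 2/0/2 2/1/0 2/1/2 2/2/0 2/2/2}
target 2/0/0 ∈ {TSO,PSO}

SC:no TSO:yes PSO:yes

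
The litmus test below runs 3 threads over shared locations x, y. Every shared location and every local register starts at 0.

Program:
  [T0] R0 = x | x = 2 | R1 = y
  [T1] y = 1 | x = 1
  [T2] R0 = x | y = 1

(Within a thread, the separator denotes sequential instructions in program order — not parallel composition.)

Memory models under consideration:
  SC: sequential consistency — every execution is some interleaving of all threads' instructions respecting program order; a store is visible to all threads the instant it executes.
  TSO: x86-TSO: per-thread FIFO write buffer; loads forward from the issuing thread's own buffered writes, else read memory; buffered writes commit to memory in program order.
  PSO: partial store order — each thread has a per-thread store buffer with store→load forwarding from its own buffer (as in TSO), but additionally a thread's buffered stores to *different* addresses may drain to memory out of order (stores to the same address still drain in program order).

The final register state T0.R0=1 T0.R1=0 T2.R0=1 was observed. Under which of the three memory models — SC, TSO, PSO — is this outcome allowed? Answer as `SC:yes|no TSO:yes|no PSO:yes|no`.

outcome vector order: (T0.R0,T0.R1,T2.R0)
SC (9): 000; 001; 002; 010; 011; 012; 110; 111; 112
TSO (9): 000; 001; 002; 010; 011; 012; 110; 111; 112
PSO (12): 000; 001; 002; 010; 011; 012; 100; 101; 102; 110; 111; 112
target 101 ∈ {PSO}

SC:no TSO:no PSO:yes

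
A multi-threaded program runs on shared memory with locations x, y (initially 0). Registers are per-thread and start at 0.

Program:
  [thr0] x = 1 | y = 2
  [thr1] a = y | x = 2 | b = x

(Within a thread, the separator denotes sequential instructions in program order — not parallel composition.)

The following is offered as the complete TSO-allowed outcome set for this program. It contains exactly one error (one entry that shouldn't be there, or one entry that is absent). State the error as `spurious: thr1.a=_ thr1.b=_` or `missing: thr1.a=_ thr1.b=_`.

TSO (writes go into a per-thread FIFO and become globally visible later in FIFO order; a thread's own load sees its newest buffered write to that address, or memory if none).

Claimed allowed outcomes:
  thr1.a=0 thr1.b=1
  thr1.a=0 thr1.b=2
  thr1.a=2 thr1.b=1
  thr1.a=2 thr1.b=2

spurious: thr1.a=2 thr1.b=1

outcome vector order: (thr1.a,thr1.b)
under TSO → <0 1>, <0 2>, <2 2>
claimed∖TSO = {<2 1>}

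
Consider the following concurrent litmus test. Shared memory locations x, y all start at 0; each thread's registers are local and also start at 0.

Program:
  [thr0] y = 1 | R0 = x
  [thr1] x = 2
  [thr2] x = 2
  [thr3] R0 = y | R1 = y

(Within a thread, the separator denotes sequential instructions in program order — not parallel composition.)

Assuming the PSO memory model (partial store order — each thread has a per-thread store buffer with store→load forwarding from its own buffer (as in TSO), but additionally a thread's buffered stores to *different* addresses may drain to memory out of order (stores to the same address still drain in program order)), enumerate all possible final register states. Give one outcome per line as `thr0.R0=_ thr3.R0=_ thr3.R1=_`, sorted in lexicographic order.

thr0.R0=0 thr3.R0=0 thr3.R1=0
thr0.R0=0 thr3.R0=0 thr3.R1=1
thr0.R0=0 thr3.R0=1 thr3.R1=1
thr0.R0=2 thr3.R0=0 thr3.R1=0
thr0.R0=2 thr3.R0=0 thr3.R1=1
thr0.R0=2 thr3.R0=1 thr3.R1=1

outcome vector order: (thr0.R0,thr3.R0,thr3.R1)
|PSO outcomes| = 6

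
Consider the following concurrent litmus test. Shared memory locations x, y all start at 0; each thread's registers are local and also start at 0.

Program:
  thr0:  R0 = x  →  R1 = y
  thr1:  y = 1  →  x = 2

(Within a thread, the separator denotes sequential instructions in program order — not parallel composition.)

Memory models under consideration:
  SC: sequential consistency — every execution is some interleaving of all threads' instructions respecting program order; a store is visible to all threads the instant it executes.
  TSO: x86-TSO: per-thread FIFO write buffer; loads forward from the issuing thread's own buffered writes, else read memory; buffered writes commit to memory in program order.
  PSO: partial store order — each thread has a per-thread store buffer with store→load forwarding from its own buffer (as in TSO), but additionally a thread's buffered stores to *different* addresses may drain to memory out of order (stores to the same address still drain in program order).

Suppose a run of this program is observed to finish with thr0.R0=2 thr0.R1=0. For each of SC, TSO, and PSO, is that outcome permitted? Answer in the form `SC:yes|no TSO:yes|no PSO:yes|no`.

outcome vector order: (thr0.R0,thr0.R1)
SC: 3 outcomes — {(0,0), (0,1), (2,1)}
TSO: 3 outcomes — {(0,0), (0,1), (2,1)}
PSO: 4 outcomes — {(0,0), (0,1), (2,0), (2,1)}
target (2,0) ∈ {PSO}

SC:no TSO:no PSO:yes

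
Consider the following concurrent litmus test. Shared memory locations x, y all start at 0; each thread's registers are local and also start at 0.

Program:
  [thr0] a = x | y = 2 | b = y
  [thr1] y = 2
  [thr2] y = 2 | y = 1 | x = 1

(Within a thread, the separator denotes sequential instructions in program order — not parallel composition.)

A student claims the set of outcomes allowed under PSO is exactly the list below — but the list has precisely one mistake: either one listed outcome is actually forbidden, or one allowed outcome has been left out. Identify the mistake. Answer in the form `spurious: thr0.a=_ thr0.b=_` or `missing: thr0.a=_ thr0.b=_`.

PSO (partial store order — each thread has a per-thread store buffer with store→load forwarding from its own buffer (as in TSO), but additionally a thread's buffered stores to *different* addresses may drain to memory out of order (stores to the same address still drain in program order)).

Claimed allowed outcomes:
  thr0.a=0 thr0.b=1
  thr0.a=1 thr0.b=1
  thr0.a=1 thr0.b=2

missing: thr0.a=0 thr0.b=2

outcome vector order: (thr0.a,thr0.b)
PSO (4): (0,1); (0,2); (1,1); (1,2)
PSO∖claimed = {(0,2)}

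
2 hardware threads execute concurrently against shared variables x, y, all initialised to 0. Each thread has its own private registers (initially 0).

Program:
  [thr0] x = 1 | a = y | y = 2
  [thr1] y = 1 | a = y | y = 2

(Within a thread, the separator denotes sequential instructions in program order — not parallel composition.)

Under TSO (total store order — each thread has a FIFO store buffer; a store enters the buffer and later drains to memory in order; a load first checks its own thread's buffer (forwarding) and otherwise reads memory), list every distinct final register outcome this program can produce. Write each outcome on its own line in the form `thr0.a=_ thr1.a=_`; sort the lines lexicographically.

outcome vector order: (thr0.a,thr1.a)
|TSO outcomes| = 5

thr0.a=0 thr1.a=1
thr0.a=0 thr1.a=2
thr0.a=1 thr1.a=1
thr0.a=1 thr1.a=2
thr0.a=2 thr1.a=1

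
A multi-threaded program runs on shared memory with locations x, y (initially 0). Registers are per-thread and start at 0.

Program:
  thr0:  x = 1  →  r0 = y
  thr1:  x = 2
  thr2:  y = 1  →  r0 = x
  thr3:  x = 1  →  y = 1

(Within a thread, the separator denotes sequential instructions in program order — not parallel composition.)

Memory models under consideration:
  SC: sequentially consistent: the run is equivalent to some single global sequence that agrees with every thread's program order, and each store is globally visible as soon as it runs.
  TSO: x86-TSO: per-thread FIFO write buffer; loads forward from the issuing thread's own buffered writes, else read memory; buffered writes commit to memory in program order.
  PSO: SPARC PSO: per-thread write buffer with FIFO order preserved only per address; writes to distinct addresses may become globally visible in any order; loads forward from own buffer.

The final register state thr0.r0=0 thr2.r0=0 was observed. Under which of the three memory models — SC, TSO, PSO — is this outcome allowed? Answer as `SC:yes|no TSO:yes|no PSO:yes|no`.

SC:no TSO:yes PSO:yes

outcome vector order: (thr0.r0,thr2.r0)
SC (5): <0 1> <0 2> <1 0> <1 1> <1 2>
TSO (6): <0 0> <0 1> <0 2> <1 0> <1 1> <1 2>
PSO (6): <0 0> <0 1> <0 2> <1 0> <1 1> <1 2>
target <0 0> ∈ {TSO,PSO}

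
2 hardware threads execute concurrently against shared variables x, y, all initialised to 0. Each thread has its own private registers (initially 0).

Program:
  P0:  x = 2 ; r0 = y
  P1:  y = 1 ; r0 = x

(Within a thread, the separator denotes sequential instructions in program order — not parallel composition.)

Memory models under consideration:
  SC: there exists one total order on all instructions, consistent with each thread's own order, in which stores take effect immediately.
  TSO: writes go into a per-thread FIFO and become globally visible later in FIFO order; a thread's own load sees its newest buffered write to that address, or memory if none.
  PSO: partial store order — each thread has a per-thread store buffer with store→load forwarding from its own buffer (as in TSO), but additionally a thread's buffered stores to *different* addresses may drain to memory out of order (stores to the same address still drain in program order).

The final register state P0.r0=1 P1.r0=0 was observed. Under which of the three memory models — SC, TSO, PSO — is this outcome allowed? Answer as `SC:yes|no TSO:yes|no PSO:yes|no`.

SC:yes TSO:yes PSO:yes

outcome vector order: (P0.r0,P1.r0)
[SC] allowed = {02, 10, 12}
[TSO] allowed = {00, 02, 10, 12}
[PSO] allowed = {00, 02, 10, 12}
target 10 ∈ {SC,TSO,PSO}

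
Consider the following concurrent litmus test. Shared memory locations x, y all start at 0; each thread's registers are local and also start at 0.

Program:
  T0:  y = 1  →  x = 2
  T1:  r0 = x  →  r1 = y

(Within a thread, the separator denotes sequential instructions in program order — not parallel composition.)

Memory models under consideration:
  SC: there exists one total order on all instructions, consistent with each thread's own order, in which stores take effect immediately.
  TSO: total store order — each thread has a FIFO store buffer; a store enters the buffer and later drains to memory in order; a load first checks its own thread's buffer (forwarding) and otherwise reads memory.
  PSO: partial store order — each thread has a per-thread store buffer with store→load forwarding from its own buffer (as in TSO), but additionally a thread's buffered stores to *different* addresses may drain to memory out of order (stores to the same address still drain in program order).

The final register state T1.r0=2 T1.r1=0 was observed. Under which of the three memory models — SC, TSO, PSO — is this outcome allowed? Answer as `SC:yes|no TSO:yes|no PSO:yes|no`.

SC:no TSO:no PSO:yes

outcome vector order: (T1.r0,T1.r1)
SC: 3 outcomes — {00; 01; 21}
TSO: 3 outcomes — {00; 01; 21}
PSO: 4 outcomes — {00; 01; 20; 21}
target 20 ∈ {PSO}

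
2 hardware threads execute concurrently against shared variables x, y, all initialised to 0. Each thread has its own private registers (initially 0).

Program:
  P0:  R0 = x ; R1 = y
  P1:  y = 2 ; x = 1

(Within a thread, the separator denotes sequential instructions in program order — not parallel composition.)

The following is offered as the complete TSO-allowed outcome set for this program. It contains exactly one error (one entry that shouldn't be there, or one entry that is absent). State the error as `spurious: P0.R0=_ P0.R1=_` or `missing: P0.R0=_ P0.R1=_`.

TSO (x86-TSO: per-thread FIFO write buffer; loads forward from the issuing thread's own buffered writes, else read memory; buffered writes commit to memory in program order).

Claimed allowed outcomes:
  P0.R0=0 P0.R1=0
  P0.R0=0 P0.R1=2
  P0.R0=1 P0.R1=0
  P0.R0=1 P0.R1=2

spurious: P0.R0=1 P0.R1=0

outcome vector order: (P0.R0,P0.R1)
under TSO → <0 0> <0 2> <1 2>
claimed∖TSO = {<1 0>}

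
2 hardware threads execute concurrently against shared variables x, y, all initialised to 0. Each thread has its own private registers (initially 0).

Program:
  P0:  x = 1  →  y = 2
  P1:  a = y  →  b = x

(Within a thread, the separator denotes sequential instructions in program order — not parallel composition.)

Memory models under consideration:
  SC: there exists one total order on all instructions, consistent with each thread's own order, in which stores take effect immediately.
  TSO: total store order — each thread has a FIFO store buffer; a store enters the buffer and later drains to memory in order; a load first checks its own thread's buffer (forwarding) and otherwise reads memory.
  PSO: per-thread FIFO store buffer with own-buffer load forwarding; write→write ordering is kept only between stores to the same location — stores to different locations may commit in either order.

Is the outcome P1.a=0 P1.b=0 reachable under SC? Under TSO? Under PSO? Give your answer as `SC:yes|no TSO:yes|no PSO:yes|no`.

outcome vector order: (P1.a,P1.b)
[SC] allowed = {<0 0>, <0 1>, <2 1>}
[TSO] allowed = {<0 0>, <0 1>, <2 1>}
[PSO] allowed = {<0 0>, <0 1>, <2 0>, <2 1>}
target <0 0> ∈ {SC,TSO,PSO}

SC:yes TSO:yes PSO:yes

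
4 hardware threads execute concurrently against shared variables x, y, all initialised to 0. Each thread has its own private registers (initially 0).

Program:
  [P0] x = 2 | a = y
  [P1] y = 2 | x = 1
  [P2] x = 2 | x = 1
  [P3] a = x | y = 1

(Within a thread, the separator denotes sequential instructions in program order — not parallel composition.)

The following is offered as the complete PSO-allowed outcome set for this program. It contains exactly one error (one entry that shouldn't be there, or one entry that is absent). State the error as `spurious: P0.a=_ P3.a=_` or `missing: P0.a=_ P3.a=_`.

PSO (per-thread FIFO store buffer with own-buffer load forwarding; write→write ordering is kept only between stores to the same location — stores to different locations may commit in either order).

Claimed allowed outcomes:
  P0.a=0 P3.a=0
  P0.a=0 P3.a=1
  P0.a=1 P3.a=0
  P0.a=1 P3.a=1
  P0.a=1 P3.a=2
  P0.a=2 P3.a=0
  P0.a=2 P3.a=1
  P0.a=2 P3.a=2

missing: P0.a=0 P3.a=2

outcome vector order: (P0.a,P3.a)
[PSO] allowed = {<0 0>, <0 1>, <0 2>, <1 0>, <1 1>, <1 2>, <2 0>, <2 1>, <2 2>}
PSO∖claimed = {<0 2>}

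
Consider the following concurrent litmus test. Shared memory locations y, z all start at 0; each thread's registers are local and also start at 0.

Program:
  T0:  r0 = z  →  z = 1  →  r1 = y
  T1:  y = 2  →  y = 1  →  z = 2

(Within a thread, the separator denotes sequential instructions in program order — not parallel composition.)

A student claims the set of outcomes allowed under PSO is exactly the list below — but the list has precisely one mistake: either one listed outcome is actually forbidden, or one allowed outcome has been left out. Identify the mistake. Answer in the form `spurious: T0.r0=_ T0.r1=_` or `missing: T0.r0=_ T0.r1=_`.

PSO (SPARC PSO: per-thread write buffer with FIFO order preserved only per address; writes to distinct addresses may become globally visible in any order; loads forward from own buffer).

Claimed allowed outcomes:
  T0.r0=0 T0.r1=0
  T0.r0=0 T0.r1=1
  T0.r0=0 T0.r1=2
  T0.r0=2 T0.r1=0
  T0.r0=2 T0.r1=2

outcome vector order: (T0.r0,T0.r1)
[PSO] allowed = {0/0 0/1 0/2 2/0 2/1 2/2}
PSO∖claimed = {2/1}

missing: T0.r0=2 T0.r1=1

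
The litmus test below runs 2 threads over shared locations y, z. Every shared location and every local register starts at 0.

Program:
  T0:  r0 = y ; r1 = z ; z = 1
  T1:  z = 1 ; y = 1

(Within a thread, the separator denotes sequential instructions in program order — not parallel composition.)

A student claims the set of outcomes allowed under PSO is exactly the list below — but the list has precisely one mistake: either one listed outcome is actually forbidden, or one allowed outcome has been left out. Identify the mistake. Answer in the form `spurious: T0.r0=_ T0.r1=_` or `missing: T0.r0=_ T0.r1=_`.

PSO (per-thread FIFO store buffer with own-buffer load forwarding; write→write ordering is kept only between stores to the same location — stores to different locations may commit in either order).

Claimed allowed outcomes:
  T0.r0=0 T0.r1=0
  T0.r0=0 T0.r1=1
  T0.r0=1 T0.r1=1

outcome vector order: (T0.r0,T0.r1)
PSO (4): 00 01 10 11
PSO∖claimed = {10}

missing: T0.r0=1 T0.r1=0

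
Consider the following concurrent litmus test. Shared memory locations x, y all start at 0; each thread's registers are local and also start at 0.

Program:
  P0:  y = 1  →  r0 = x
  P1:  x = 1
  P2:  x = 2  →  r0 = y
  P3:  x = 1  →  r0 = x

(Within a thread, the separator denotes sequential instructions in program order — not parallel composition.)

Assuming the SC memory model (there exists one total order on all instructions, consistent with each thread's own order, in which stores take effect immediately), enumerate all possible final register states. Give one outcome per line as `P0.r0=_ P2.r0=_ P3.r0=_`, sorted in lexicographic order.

P0.r0=0 P2.r0=1 P3.r0=1
P0.r0=0 P2.r0=1 P3.r0=2
P0.r0=1 P2.r0=0 P3.r0=1
P0.r0=1 P2.r0=0 P3.r0=2
P0.r0=1 P2.r0=1 P3.r0=1
P0.r0=1 P2.r0=1 P3.r0=2
P0.r0=2 P2.r0=0 P3.r0=1
P0.r0=2 P2.r0=0 P3.r0=2
P0.r0=2 P2.r0=1 P3.r0=1
P0.r0=2 P2.r0=1 P3.r0=2

outcome vector order: (P0.r0,P2.r0,P3.r0)
|SC outcomes| = 10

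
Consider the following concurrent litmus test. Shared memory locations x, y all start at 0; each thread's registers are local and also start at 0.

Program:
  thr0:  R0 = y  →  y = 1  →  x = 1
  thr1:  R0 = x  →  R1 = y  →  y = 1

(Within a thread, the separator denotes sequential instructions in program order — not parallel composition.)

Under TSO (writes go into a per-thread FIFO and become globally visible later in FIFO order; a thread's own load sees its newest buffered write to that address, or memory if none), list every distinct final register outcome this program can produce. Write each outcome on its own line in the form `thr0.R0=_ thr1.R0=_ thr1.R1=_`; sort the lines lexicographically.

outcome vector order: (thr0.R0,thr1.R0,thr1.R1)
|TSO outcomes| = 4

thr0.R0=0 thr1.R0=0 thr1.R1=0
thr0.R0=0 thr1.R0=0 thr1.R1=1
thr0.R0=0 thr1.R0=1 thr1.R1=1
thr0.R0=1 thr1.R0=0 thr1.R1=0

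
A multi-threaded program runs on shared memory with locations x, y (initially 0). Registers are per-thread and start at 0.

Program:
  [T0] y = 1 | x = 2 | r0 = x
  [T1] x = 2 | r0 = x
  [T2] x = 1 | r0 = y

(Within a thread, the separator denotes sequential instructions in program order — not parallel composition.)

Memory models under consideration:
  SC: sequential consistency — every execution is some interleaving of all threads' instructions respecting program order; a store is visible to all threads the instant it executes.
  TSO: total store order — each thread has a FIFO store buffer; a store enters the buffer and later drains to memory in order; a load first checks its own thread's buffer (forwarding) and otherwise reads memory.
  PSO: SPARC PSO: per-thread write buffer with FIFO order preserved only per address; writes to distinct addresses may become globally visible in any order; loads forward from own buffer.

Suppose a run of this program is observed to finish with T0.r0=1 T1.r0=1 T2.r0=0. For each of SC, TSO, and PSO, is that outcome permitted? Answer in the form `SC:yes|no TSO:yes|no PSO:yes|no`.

outcome vector order: (T0.r0,T1.r0,T2.r0)
SC: 6 outcomes — {111, 121, 210, 211, 220, 221}
TSO: 8 outcomes — {110, 111, 120, 121, 210, 211, 220, 221}
PSO: 8 outcomes — {110, 111, 120, 121, 210, 211, 220, 221}
target 110 ∈ {TSO,PSO}

SC:no TSO:yes PSO:yes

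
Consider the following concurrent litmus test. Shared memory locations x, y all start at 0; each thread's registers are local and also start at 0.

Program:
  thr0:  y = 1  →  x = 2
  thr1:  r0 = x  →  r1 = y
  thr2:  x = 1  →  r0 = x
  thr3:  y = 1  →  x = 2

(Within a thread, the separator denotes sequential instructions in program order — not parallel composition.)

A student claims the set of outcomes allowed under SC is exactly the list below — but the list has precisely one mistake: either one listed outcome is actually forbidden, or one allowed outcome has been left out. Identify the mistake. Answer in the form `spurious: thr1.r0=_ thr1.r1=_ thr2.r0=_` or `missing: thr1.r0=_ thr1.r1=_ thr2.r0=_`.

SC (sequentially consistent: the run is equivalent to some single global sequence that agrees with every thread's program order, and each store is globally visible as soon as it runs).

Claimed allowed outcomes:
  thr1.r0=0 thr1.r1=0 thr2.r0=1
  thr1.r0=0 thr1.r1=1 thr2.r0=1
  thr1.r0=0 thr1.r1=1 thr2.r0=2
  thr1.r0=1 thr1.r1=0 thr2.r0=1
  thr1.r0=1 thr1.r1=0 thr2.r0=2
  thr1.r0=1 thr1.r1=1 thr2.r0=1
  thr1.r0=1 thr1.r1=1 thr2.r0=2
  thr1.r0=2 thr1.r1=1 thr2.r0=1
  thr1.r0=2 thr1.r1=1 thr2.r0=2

missing: thr1.r0=0 thr1.r1=0 thr2.r0=2

outcome vector order: (thr1.r0,thr1.r1,thr2.r0)
under SC → 001, 002, 011, 012, 101, 102, 111, 112, 211, 212
SC∖claimed = {002}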